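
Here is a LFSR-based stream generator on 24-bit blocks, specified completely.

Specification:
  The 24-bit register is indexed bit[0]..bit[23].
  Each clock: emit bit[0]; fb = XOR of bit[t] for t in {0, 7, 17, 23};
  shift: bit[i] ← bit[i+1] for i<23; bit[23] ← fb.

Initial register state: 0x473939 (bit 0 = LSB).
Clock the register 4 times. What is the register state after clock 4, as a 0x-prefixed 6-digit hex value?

0x847393

reg_0 = 0x473939
clock 1: out=1, reg = 0x239C9C
clock 2: out=0, reg = 0x11CE4E
clock 3: out=0, reg = 0x08E727
clock 4: out=1, reg = 0x847393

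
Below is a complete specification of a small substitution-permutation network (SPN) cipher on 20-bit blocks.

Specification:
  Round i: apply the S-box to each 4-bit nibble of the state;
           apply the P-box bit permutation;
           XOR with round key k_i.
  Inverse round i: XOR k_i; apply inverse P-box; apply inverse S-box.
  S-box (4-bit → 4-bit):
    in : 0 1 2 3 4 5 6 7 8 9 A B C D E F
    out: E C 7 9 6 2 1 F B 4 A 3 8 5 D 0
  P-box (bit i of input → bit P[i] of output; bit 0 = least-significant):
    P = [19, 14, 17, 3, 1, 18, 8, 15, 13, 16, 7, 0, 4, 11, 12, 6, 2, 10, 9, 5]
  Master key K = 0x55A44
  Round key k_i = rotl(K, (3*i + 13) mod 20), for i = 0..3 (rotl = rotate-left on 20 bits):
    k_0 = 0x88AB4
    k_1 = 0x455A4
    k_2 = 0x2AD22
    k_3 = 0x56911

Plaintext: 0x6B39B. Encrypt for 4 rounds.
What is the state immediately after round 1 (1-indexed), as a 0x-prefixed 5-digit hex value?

s_0 = plaintext = 0x6B39B
s_1 = Round(s_0, k_0) = 0x0E3A1
s_2 = Round(s_1, k_1) = 0x2E3DD
s_3 = Round(s_2, k_2) = 0x89A75
s_4 = Round(s_3, k_3) = 0x0BC36

0x0E3A1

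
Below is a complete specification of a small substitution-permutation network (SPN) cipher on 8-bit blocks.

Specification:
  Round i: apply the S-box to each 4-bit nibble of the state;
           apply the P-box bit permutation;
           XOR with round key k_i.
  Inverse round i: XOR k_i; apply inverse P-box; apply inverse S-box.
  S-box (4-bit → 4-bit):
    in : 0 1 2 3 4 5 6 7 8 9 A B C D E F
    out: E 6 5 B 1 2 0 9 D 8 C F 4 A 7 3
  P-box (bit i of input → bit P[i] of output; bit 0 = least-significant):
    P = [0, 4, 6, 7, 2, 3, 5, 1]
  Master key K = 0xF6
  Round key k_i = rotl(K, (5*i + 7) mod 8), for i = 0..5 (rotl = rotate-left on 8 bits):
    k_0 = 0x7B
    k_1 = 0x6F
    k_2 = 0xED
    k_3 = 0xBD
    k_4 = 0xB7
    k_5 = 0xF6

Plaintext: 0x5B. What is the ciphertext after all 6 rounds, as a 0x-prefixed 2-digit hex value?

s_0 = plaintext = 0x5B
s_1 = Round(s_0, k_0) = 0xA2
s_2 = Round(s_1, k_1) = 0x0C
s_3 = Round(s_2, k_2) = 0x87
s_4 = Round(s_3, k_3) = 0x1A
s_5 = Round(s_4, k_4) = 0x5F
s_6 = Round(s_5, k_5) = 0xEF

0xEF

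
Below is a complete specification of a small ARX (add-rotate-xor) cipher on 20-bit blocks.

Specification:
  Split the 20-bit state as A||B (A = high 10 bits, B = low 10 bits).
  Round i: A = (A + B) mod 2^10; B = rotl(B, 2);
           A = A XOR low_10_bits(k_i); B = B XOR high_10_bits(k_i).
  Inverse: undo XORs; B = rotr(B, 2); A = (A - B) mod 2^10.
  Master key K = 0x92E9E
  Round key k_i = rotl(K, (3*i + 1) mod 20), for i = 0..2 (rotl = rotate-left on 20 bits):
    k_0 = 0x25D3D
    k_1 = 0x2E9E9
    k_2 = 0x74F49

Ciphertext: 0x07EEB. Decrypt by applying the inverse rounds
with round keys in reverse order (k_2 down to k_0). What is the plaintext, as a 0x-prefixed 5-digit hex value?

s_0 = ciphertext = 0x07EEB
s_1 = InvRound(s_0, k_2) = 0xA20CE
s_2 = InvRound(s_1, k_1) = 0xD101D
s_3 = InvRound(s_2, k_0) = 0x15E22

0x15E22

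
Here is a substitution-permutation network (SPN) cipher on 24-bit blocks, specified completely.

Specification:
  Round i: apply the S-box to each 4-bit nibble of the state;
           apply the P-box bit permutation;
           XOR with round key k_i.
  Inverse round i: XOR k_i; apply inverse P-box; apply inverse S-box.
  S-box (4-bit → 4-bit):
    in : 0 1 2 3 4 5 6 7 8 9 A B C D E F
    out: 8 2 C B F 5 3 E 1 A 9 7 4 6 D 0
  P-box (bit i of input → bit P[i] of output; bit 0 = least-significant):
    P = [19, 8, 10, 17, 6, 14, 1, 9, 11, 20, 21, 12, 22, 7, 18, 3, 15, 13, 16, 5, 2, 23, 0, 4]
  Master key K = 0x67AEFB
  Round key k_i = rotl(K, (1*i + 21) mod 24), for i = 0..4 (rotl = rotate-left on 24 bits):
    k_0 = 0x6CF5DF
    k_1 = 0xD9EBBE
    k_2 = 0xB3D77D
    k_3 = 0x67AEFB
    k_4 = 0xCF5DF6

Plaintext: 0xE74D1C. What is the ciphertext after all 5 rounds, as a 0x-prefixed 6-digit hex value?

0xF9279C

s_0 = plaintext = 0xE74D1C
s_1 = Round(s_0, k_0) = 0x199162
s_2 = Round(s_1, k_1) = 0x4B8F56
s_3 = Round(s_2, k_2) = 0x7A762A
s_4 = Round(s_3, k_3) = 0xF92440
s_5 = Round(s_4, k_4) = 0xF9279C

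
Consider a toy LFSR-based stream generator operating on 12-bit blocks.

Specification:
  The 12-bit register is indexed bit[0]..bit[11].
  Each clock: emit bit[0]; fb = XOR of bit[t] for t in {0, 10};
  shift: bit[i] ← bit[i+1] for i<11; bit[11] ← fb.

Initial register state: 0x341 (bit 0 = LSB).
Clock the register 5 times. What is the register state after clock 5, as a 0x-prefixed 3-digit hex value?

0xA9A

reg_0 = 0x341
clock 1: out=1, reg = 0x9A0
clock 2: out=0, reg = 0x4D0
clock 3: out=0, reg = 0xA68
clock 4: out=0, reg = 0x534
clock 5: out=0, reg = 0xA9A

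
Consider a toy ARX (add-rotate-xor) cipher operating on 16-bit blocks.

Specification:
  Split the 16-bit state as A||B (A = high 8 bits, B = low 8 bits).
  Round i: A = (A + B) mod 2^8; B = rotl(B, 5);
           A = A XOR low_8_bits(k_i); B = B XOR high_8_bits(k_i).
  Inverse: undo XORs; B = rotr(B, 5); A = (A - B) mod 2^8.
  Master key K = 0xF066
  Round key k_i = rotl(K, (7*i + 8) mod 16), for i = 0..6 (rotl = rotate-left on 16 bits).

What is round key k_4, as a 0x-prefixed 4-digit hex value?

K = 0xF066
k_0 = rotl(K, (7*0+8) mod 16) = rotl(K, 8) = 0x66F0
k_1 = rotl(K, (7*1+8) mod 16) = rotl(K, 15) = 0x7833
k_2 = rotl(K, (7*2+8) mod 16) = rotl(K, 6) = 0x19BC
k_3 = rotl(K, (7*3+8) mod 16) = rotl(K, 13) = 0xDE0C
k_4 = rotl(K, (7*4+8) mod 16) = rotl(K, 4) = 0x066F

0x066F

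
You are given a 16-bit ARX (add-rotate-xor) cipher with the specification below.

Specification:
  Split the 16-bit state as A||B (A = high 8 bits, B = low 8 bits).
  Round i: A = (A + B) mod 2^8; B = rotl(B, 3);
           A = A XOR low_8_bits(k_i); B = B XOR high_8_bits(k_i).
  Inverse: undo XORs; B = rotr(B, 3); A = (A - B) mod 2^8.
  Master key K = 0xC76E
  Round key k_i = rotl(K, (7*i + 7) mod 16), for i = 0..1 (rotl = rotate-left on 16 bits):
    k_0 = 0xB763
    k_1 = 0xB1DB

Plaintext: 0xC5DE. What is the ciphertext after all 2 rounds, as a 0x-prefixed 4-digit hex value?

0xDABB

s_0 = plaintext = 0xC5DE
s_1 = Round(s_0, k_0) = 0xC041
s_2 = Round(s_1, k_1) = 0xDABB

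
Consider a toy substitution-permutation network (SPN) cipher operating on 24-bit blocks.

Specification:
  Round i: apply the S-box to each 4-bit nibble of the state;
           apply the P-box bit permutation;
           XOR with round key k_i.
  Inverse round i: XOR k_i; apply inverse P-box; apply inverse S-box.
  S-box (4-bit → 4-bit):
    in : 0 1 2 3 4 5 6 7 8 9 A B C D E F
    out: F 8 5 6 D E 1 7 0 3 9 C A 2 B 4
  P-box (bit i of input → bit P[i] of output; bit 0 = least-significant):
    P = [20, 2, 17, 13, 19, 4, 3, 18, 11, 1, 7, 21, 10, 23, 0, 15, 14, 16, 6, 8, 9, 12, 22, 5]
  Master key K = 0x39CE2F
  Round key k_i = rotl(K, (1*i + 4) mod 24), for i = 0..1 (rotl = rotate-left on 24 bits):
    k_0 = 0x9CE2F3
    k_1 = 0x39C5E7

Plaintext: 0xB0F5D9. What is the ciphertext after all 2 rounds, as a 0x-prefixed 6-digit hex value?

0x26735D

s_0 = plaintext = 0xB0F5D9
s_1 = Round(s_0, k_0) = 0xEDA304
s_2 = Round(s_1, k_1) = 0x26735D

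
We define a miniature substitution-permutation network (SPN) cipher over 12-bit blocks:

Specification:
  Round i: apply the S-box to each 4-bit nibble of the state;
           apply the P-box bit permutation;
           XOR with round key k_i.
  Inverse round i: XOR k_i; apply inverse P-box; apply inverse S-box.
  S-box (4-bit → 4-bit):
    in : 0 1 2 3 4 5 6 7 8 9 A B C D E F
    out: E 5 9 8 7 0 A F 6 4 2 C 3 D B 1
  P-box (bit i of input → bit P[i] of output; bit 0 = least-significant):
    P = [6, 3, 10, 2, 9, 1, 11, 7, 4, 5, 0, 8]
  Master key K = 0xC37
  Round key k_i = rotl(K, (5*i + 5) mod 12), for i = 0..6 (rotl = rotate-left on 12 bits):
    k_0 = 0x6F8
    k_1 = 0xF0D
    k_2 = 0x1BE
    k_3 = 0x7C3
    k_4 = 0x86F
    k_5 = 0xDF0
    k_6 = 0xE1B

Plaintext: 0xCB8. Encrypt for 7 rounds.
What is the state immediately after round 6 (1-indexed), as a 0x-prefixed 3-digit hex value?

0x04F

s_0 = plaintext = 0xCB8
s_1 = Round(s_0, k_0) = 0xA40
s_2 = Round(s_1, k_1) = 0x123
s_3 = Round(s_2, k_2) = 0x32B
s_4 = Round(s_3, k_3) = 0x047
s_5 = Round(s_4, k_4) = 0x700
s_6 = Round(s_5, k_5) = 0x04F
s_7 = Round(s_6, k_6) = 0x578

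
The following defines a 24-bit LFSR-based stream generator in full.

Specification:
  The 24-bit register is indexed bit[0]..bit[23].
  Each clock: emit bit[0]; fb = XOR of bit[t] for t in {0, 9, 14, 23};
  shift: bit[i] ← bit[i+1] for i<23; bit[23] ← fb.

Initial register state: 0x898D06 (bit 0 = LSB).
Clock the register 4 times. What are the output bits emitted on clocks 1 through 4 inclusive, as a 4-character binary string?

reg_0 = 0x898D06
clock 1: out=0, reg = 0xC4C683
clock 2: out=1, reg = 0x626341
clock 3: out=1, reg = 0xB131A0
clock 4: out=0, reg = 0xD898D0

0110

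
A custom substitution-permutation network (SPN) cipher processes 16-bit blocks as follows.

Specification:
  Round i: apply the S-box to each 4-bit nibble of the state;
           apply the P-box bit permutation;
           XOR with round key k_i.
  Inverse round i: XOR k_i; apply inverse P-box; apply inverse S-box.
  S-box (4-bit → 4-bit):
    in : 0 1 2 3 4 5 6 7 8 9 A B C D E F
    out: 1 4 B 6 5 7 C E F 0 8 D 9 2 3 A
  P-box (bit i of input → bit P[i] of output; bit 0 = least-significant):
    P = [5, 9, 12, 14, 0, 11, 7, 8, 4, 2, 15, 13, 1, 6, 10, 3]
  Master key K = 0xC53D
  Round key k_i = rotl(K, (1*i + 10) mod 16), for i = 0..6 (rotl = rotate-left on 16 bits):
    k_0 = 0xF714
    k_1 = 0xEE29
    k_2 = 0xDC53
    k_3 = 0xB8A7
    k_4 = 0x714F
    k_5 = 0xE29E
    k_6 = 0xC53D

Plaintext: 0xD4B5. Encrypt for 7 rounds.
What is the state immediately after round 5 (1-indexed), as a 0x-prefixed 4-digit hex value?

s_0 = plaintext = 0xD4B5
s_1 = Round(s_0, k_0) = 0x64E5
s_2 = Round(s_1, k_1) = 0x7010
s_3 = Round(s_2, k_2) = 0xD8AB
s_4 = Round(s_3, k_3) = 0x49D3
s_5 = Round(s_4, k_4) = 0x6F4D
s_6 = Round(s_5, k_5) = 0xC413
s_7 = Round(s_6, k_6) = 0x57A7

0x6F4D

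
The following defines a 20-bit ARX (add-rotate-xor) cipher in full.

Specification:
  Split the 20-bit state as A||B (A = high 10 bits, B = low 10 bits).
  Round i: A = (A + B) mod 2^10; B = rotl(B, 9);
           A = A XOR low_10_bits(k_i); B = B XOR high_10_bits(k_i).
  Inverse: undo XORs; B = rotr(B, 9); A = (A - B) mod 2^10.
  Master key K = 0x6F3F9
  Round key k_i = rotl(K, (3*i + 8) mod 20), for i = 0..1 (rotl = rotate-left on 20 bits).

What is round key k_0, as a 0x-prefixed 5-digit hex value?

K = 0x6F3F9
k_0 = rotl(K, (3*0+8) mod 20) = rotl(K, 8) = 0x3F96F

0x3F96F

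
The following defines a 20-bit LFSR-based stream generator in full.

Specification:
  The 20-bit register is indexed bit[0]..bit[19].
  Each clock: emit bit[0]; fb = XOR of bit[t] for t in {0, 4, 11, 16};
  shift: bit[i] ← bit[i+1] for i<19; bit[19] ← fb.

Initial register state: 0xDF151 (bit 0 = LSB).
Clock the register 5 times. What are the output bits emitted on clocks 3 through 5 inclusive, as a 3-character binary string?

001

reg_0 = 0xDF151
clock 1: out=1, reg = 0xEF8A8
clock 2: out=0, reg = 0xF7C54
clock 3: out=0, reg = 0xFBE2A
clock 4: out=0, reg = 0x7DF15
clock 5: out=1, reg = 0x3EF8A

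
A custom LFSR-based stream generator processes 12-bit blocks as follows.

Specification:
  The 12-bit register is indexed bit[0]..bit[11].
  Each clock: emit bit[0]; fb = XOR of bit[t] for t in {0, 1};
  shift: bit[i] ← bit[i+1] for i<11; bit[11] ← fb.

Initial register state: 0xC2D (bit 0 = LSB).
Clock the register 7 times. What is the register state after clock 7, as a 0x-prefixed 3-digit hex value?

reg_0 = 0xC2D
clock 1: out=1, reg = 0xE16
clock 2: out=0, reg = 0xF0B
clock 3: out=1, reg = 0x785
clock 4: out=1, reg = 0xBC2
clock 5: out=0, reg = 0xDE1
clock 6: out=1, reg = 0xEF0
clock 7: out=0, reg = 0x778

0x778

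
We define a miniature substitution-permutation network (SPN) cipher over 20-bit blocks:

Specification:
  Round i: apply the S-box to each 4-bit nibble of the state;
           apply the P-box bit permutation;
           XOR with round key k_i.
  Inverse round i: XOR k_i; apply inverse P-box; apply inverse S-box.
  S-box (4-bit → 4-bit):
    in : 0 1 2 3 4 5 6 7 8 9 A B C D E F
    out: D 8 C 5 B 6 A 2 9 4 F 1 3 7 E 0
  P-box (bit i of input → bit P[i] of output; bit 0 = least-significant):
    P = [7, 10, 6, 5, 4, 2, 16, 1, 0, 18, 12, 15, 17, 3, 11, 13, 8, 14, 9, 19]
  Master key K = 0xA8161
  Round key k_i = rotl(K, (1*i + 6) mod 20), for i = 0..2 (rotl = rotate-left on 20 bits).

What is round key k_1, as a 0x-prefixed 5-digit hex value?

K = 0xA8161
k_0 = rotl(K, (1*0+6) mod 20) = rotl(K, 6) = 0x0586A
k_1 = rotl(K, (1*1+6) mod 20) = rotl(K, 7) = 0x0B0D4

0x0B0D4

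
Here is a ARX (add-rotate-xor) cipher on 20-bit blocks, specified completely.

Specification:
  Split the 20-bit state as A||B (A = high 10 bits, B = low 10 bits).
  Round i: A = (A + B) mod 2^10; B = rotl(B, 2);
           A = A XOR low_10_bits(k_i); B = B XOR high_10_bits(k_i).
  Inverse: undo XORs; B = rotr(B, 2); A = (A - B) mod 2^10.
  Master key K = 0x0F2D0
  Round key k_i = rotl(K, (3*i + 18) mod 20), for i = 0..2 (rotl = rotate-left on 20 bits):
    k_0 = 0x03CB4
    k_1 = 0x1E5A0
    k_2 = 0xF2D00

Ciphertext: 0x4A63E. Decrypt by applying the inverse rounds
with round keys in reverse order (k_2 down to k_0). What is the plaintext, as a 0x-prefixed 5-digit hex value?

s_0 = ciphertext = 0x4A63E
s_1 = InvRound(s_0, k_2) = 0xAB17D
s_2 = InvRound(s_1, k_1) = 0xB2C41
s_3 = InvRound(s_2, k_0) = 0x1B213

0x1B213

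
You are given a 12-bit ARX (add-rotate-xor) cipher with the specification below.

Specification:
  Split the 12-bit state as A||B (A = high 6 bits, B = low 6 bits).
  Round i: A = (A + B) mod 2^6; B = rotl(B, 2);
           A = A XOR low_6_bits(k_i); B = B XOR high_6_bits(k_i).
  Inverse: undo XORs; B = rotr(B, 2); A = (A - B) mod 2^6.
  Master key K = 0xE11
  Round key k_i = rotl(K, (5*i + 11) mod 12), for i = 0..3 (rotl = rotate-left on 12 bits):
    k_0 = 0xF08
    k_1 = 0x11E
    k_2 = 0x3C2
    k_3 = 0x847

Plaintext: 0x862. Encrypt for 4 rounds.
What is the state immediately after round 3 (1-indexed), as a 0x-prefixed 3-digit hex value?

0xF32

s_0 = plaintext = 0x862
s_1 = Round(s_0, k_0) = 0x2F6
s_2 = Round(s_1, k_1) = 0x7DF
s_3 = Round(s_2, k_2) = 0xF32
s_4 = Round(s_3, k_3) = 0xA6A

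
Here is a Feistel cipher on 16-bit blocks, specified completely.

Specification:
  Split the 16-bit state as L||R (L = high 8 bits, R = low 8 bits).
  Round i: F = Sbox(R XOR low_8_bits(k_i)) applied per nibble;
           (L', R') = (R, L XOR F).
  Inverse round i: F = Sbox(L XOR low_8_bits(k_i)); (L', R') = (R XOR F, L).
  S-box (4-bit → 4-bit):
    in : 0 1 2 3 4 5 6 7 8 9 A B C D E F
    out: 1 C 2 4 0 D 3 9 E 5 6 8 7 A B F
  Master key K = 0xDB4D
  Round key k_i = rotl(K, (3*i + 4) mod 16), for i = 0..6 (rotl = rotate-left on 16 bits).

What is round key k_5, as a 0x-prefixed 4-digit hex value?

0xDA6E

K = 0xDB4D
k_0 = rotl(K, (3*0+4) mod 16) = rotl(K, 4) = 0xB4DD
k_1 = rotl(K, (3*1+4) mod 16) = rotl(K, 7) = 0xA6ED
k_2 = rotl(K, (3*2+4) mod 16) = rotl(K, 10) = 0x376D
k_3 = rotl(K, (3*3+4) mod 16) = rotl(K, 13) = 0xBB69
k_4 = rotl(K, (3*4+4) mod 16) = rotl(K, 0) = 0xDB4D
k_5 = rotl(K, (3*5+4) mod 16) = rotl(K, 3) = 0xDA6E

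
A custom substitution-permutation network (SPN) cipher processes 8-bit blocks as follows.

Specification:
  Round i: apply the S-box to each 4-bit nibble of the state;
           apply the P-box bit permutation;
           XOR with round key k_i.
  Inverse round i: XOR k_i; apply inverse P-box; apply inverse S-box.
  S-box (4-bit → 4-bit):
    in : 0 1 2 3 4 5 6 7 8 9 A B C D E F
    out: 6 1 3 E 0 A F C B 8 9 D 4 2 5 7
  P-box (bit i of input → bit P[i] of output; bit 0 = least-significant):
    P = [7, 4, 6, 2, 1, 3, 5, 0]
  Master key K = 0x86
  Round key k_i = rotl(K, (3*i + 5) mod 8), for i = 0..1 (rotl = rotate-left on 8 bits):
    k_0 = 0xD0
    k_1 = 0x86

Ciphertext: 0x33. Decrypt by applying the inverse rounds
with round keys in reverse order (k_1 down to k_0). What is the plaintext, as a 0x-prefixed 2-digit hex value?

s_0 = ciphertext = 0x33
s_1 = InvRound(s_0, k_1) = 0x78
s_2 = InvRound(s_1, k_0) = 0x01

0x01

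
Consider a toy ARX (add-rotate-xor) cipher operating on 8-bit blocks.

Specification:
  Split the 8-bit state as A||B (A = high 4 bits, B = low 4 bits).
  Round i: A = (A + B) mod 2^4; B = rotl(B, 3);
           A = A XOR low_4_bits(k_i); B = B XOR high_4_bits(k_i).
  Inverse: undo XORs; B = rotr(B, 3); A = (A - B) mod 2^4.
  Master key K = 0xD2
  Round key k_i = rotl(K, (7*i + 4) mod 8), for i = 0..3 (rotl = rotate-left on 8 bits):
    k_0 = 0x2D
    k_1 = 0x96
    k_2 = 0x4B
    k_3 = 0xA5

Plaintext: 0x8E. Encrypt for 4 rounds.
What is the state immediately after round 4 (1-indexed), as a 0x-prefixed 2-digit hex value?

s_0 = plaintext = 0x8E
s_1 = Round(s_0, k_0) = 0xB5
s_2 = Round(s_1, k_1) = 0x63
s_3 = Round(s_2, k_2) = 0x2D
s_4 = Round(s_3, k_3) = 0xA4

0xA4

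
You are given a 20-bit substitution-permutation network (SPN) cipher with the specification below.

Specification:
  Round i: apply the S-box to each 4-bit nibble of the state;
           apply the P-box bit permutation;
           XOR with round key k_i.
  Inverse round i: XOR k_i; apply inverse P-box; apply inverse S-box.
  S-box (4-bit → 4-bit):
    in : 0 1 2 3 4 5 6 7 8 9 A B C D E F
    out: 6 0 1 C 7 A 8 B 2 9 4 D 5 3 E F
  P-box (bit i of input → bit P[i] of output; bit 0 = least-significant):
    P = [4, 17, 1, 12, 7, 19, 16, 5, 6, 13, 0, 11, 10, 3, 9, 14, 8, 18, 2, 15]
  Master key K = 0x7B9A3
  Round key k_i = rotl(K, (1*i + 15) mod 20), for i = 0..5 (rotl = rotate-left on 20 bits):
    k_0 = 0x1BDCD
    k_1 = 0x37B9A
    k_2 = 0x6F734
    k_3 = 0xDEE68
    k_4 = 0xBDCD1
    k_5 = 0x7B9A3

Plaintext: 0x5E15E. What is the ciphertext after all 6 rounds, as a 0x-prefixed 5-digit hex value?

s_0 = plaintext = 0x5E15E
s_1 = Round(s_0, k_0) = 0xF6FE7
s_2 = Round(s_1, k_1) = 0xC82EF
s_3 = Round(s_2, k_2) = 0xDE64A
s_4 = Round(s_3, k_3) = 0x0A5E2
s_5 = Round(s_4, k_4) = 0x6F6E5
s_6 = Round(s_5, k_5) = 0xC678B

0xC678B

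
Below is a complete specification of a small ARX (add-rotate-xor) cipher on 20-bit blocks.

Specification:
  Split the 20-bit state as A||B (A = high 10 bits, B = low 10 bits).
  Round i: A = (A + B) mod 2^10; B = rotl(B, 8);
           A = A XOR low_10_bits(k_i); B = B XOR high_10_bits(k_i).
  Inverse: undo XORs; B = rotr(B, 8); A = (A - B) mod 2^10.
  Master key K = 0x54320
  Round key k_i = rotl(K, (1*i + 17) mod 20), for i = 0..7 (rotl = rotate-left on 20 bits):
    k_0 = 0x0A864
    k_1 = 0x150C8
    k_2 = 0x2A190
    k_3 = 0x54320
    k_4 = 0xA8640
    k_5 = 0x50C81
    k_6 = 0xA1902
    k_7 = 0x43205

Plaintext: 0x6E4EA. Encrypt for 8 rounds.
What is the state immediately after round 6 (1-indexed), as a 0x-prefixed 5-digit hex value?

s_0 = plaintext = 0x6E4EA
s_1 = Round(s_0, k_0) = 0xB1E10
s_2 = Round(s_1, k_1) = 0x07CD0
s_3 = Round(s_2, k_2) = 0x5FC9C
s_4 = Round(s_3, k_3) = 0x4ED77
s_5 = Round(s_4, k_4) = 0x3C9FC
s_6 = Round(s_5, k_5) = 0x9BD3C
s_7 = Round(s_6, k_6) = 0xAA6C9
s_8 = Round(s_7, k_7) = 0xDDCBE

0x9BD3C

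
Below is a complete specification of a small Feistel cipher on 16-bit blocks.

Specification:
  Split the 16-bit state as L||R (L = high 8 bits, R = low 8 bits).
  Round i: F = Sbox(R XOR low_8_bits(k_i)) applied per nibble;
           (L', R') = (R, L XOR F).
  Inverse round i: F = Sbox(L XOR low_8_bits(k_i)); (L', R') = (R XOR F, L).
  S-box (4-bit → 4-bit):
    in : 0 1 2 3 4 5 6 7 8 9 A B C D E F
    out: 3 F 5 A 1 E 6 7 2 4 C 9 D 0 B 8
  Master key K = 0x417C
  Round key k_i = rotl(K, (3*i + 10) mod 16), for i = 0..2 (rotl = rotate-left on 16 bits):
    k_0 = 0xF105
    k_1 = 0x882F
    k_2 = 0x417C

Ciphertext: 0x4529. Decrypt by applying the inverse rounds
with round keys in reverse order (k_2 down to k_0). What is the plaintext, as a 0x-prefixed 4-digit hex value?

s_0 = ciphertext = 0x4529
s_1 = InvRound(s_0, k_2) = 0x8D45
s_2 = InvRound(s_1, k_1) = 0x808D
s_3 = InvRound(s_2, k_0) = 0xA380

0xA380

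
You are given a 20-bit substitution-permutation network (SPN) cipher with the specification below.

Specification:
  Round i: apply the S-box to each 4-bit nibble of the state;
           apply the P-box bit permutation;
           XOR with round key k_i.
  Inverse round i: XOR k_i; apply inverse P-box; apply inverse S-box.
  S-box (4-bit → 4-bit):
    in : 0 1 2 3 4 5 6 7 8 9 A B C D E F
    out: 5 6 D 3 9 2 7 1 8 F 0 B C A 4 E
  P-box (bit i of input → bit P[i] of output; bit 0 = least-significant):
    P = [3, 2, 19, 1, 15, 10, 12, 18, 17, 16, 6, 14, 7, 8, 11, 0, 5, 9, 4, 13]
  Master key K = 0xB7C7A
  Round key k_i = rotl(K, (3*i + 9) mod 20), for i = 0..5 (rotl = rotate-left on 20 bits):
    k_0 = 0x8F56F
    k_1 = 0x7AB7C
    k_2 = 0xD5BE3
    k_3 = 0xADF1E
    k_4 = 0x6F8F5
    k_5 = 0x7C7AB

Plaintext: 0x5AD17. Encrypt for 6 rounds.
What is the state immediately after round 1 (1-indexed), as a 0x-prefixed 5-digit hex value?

s_0 = plaintext = 0x5AD17
s_1 = Round(s_0, k_0) = 0x9A367
s_2 = Round(s_1, k_1) = 0x41D44
s_3 = Round(s_2, k_2) = 0x8B2C9
s_4 = Round(s_3, k_3) = 0x4AED1
s_5 = Round(s_4, k_4) = 0xADC91
s_6 = Round(s_5, k_5) = 0xB12EE

0x9A367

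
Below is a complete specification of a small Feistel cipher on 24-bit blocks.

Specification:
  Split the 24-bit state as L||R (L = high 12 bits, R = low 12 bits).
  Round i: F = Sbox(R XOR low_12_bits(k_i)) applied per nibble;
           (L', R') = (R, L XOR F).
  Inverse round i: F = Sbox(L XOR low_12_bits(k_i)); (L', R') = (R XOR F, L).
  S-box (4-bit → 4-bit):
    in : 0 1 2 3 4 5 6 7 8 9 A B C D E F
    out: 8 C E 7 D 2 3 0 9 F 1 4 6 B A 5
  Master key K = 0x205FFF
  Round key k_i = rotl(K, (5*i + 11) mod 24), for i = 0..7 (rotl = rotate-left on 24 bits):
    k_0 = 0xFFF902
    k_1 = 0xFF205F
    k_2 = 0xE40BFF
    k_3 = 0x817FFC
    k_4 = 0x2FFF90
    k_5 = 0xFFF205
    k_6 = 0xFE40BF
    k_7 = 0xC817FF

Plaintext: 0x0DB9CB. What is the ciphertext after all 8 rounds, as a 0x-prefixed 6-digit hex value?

s_0 = plaintext = 0x0DB9CB
s_1 = Round(s_0, k_0) = 0x9CB8B4
s_2 = Round(s_1, k_1) = 0x8B406F
s_3 = Round(s_2, k_2) = 0x06FC4C
s_4 = Round(s_3, k_3) = 0xC4C727
s_5 = Round(s_4, k_4) = 0x72750C
s_6 = Round(s_5, k_5) = 0x50C7A8
s_7 = Round(s_6, k_6) = 0x7A85CC
s_8 = Round(s_7, k_7) = 0x5CC9DF

0x5CC9DF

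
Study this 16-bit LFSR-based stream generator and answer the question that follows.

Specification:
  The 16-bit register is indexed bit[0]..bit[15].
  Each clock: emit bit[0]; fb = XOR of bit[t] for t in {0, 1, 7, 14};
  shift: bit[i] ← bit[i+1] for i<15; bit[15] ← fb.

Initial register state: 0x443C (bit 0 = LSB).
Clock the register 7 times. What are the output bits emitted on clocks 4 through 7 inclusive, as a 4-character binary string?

1110

reg_0 = 0x443C
clock 1: out=0, reg = 0xA21E
clock 2: out=0, reg = 0xD10F
clock 3: out=1, reg = 0xE887
clock 4: out=1, reg = 0x7443
clock 5: out=1, reg = 0xBA21
clock 6: out=1, reg = 0xDD10
clock 7: out=0, reg = 0xEE88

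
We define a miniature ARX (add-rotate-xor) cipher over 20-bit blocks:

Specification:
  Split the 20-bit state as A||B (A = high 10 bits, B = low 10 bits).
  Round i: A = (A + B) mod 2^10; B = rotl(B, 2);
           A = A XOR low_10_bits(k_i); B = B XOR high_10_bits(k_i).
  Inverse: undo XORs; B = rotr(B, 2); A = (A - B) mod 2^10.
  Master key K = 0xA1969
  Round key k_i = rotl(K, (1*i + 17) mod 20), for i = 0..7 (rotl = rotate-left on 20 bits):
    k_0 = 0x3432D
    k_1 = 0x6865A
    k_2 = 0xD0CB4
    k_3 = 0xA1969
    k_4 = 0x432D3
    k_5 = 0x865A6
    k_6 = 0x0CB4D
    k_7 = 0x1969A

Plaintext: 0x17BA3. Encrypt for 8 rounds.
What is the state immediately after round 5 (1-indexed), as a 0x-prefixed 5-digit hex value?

0x5DCE6

s_0 = plaintext = 0x17BA3
s_1 = Round(s_0, k_0) = 0xCB25F
s_2 = Round(s_1, k_1) = 0xF44DF
s_3 = Round(s_2, k_2) = 0x0103F
s_4 = Round(s_3, k_3) = 0x4AA7A
s_5 = Round(s_4, k_4) = 0x5DCE6
s_6 = Round(s_5, k_5) = 0xFED81
s_7 = Round(s_6, k_6) = 0x8C637
s_8 = Round(s_7, k_7) = 0xBC8BB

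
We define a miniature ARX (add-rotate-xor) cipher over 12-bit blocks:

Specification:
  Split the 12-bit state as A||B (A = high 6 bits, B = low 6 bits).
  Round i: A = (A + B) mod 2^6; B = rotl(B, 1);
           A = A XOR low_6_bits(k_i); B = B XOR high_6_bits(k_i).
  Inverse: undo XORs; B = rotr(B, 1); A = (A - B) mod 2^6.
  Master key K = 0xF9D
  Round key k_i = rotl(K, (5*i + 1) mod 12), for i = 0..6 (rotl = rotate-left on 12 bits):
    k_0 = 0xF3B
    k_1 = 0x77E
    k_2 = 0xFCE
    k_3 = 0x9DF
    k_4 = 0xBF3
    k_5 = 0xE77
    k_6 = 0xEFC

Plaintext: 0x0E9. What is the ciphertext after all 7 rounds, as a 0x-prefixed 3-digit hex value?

s_0 = plaintext = 0x0E9
s_1 = Round(s_0, k_0) = 0x5EF
s_2 = Round(s_1, k_1) = 0xE02
s_3 = Round(s_2, k_2) = 0xD3B
s_4 = Round(s_3, k_3) = 0xC10
s_5 = Round(s_4, k_4) = 0xCCF
s_6 = Round(s_5, k_5) = 0xD67
s_7 = Round(s_6, k_6) = 0x834

0x834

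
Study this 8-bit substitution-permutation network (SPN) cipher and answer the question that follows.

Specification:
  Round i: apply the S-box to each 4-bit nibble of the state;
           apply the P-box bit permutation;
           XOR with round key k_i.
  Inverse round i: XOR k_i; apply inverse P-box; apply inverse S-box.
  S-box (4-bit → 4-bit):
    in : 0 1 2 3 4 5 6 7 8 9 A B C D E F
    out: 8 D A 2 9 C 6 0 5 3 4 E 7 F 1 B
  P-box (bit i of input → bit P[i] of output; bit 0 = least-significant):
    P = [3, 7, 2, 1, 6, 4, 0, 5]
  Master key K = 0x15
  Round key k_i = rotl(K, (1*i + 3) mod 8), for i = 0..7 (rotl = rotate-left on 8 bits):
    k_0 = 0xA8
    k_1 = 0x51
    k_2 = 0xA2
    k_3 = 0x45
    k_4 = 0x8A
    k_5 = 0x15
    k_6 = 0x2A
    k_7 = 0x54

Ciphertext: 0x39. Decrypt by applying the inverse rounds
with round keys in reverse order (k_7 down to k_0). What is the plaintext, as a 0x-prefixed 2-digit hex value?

s_0 = ciphertext = 0x39
s_1 = InvRound(s_0, k_7) = 0x18
s_2 = InvRound(s_1, k_6) = 0x20
s_3 = InvRound(s_2, k_5) = 0xBA
s_4 = InvRound(s_3, k_4) = 0x27
s_5 = InvRound(s_4, k_3) = 0x40
s_6 = InvRound(s_5, k_2) = 0x42
s_7 = InvRound(s_6, k_1) = 0x60
s_8 = InvRound(s_7, k_0) = 0xE9

0xE9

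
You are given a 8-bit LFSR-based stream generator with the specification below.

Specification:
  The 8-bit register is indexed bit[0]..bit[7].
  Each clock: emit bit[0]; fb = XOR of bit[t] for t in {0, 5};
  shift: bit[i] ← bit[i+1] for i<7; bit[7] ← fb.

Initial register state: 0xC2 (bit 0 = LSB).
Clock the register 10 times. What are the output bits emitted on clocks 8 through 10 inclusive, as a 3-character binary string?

100

reg_0 = 0xC2
clock 1: out=0, reg = 0x61
clock 2: out=1, reg = 0x30
clock 3: out=0, reg = 0x98
clock 4: out=0, reg = 0x4C
clock 5: out=0, reg = 0x26
clock 6: out=0, reg = 0x93
clock 7: out=1, reg = 0xC9
clock 8: out=1, reg = 0xE4
clock 9: out=0, reg = 0xF2
clock 10: out=0, reg = 0xF9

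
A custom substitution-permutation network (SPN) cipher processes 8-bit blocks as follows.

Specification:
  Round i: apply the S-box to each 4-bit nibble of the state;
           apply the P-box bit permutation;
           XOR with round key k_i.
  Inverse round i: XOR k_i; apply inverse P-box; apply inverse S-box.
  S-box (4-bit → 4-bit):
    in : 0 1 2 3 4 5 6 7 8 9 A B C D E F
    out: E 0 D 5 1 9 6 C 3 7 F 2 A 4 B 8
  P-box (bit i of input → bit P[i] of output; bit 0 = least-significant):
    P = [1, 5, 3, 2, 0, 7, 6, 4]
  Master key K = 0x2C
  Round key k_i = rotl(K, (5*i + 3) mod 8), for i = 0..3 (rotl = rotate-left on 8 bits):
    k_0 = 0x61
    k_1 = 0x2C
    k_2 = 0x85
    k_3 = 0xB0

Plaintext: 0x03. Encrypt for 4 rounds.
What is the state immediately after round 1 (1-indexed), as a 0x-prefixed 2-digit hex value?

0xBB

s_0 = plaintext = 0x03
s_1 = Round(s_0, k_0) = 0xBB
s_2 = Round(s_1, k_1) = 0x8C
s_3 = Round(s_2, k_2) = 0x20
s_4 = Round(s_3, k_3) = 0xCD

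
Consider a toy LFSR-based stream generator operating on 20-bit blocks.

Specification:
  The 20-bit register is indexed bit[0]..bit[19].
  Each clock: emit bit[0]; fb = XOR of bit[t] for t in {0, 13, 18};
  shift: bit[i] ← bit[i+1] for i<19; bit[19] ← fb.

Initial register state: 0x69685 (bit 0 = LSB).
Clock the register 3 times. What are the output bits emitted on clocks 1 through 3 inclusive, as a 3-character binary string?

reg_0 = 0x69685
clock 1: out=1, reg = 0x34B42
clock 2: out=0, reg = 0x1A5A1
clock 3: out=1, reg = 0x0D2D0

101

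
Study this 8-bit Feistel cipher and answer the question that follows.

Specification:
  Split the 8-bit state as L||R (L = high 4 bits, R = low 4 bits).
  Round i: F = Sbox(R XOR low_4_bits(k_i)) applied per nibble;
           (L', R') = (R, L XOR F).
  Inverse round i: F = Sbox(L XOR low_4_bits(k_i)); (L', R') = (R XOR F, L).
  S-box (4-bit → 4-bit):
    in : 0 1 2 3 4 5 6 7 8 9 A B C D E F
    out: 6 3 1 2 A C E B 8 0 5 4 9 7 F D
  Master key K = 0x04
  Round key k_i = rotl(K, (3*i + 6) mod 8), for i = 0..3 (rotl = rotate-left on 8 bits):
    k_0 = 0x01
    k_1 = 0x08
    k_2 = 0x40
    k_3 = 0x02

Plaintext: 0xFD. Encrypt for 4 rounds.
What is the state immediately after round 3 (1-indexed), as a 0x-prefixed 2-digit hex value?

s_0 = plaintext = 0xFD
s_1 = Round(s_0, k_0) = 0xD6
s_2 = Round(s_1, k_1) = 0x62
s_3 = Round(s_2, k_2) = 0x27
s_4 = Round(s_3, k_3) = 0x7E

0x27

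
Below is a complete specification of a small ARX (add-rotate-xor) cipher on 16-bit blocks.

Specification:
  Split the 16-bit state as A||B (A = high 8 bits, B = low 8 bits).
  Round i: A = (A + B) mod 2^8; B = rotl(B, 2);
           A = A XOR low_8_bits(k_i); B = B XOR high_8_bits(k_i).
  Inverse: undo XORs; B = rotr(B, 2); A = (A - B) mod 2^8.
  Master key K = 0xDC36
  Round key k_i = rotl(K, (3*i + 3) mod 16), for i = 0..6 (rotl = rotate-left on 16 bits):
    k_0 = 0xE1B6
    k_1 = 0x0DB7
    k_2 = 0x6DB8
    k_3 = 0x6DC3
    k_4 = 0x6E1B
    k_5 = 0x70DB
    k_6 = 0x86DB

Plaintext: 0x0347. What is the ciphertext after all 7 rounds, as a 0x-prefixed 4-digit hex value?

0x5C6C

s_0 = plaintext = 0x0347
s_1 = Round(s_0, k_0) = 0xFCFC
s_2 = Round(s_1, k_1) = 0x4FFE
s_3 = Round(s_2, k_2) = 0xF596
s_4 = Round(s_3, k_3) = 0x4837
s_5 = Round(s_4, k_4) = 0x64B2
s_6 = Round(s_5, k_5) = 0xCDBA
s_7 = Round(s_6, k_6) = 0x5C6C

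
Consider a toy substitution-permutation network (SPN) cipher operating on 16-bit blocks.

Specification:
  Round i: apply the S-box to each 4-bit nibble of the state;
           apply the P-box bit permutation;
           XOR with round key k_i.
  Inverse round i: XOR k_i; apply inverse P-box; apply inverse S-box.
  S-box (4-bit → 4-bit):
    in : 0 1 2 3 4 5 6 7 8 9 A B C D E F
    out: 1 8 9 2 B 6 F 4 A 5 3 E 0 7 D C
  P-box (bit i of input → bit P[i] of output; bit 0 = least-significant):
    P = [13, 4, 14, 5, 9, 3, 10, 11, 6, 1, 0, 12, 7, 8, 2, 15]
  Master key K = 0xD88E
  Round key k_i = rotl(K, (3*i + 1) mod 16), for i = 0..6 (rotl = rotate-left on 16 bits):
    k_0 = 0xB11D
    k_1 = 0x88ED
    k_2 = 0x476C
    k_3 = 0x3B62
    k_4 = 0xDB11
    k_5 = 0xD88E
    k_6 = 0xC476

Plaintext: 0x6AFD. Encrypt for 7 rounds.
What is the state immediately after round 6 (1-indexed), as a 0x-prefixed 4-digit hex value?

s_0 = plaintext = 0x6AFD
s_1 = Round(s_0, k_0) = 0x5CCB
s_2 = Round(s_1, k_1) = 0xC9D9
s_3 = Round(s_2, k_2) = 0x2125
s_4 = Round(s_3, k_3) = 0xE1F2
s_5 = Round(s_4, k_4) = 0x67B5
s_6 = Round(s_5, k_5) = 0x1513
s_7 = Round(s_6, k_6) = 0x4C65

0x1513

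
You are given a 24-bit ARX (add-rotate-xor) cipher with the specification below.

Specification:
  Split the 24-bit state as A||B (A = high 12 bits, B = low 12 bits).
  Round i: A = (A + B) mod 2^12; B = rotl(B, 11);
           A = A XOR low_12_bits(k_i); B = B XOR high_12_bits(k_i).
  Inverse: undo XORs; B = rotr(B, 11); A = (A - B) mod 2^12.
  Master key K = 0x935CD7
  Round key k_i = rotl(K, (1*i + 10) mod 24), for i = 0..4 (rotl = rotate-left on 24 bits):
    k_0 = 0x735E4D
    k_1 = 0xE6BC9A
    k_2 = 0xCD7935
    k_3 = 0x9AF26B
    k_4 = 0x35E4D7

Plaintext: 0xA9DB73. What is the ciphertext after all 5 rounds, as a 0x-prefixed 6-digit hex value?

0x01BBD9

s_0 = plaintext = 0xA9DB73
s_1 = Round(s_0, k_0) = 0x85DA8C
s_2 = Round(s_1, k_1) = 0xE73B2D
s_3 = Round(s_2, k_2) = 0x095141
s_4 = Round(s_3, k_3) = 0x3BD10F
s_5 = Round(s_4, k_4) = 0x01BBD9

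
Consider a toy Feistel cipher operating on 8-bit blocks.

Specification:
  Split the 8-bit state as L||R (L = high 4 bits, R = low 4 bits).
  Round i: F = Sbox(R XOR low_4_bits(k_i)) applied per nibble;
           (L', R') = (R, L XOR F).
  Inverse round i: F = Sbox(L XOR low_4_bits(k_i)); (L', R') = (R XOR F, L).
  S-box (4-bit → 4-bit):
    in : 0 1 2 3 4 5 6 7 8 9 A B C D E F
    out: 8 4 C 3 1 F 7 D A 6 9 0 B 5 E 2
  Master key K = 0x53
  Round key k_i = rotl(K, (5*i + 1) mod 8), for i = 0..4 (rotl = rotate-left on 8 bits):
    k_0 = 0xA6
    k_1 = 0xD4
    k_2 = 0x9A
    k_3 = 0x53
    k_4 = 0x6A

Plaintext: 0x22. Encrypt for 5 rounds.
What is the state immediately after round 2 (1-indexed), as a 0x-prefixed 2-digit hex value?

s_0 = plaintext = 0x22
s_1 = Round(s_0, k_0) = 0x23
s_2 = Round(s_1, k_1) = 0x3F
s_3 = Round(s_2, k_2) = 0xFC
s_4 = Round(s_3, k_3) = 0xCD
s_5 = Round(s_4, k_4) = 0xD1

0x3F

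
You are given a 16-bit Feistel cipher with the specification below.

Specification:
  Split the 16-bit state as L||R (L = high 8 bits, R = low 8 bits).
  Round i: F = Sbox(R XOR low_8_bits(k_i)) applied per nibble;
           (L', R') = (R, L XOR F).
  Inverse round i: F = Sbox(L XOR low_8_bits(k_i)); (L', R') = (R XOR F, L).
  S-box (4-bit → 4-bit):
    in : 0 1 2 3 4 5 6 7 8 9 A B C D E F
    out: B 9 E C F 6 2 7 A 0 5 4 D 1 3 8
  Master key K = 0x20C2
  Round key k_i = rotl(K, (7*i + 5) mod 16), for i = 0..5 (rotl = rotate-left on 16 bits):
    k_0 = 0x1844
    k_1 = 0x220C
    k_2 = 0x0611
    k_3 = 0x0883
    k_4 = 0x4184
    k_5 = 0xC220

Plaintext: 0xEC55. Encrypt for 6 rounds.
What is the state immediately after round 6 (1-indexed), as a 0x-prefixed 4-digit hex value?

s_0 = plaintext = 0xEC55
s_1 = Round(s_0, k_0) = 0x5575
s_2 = Round(s_1, k_1) = 0x7525
s_3 = Round(s_2, k_2) = 0x25BA
s_4 = Round(s_3, k_3) = 0xBAE5
s_5 = Round(s_4, k_4) = 0xE593
s_6 = Round(s_5, k_5) = 0x93A9

0x93A9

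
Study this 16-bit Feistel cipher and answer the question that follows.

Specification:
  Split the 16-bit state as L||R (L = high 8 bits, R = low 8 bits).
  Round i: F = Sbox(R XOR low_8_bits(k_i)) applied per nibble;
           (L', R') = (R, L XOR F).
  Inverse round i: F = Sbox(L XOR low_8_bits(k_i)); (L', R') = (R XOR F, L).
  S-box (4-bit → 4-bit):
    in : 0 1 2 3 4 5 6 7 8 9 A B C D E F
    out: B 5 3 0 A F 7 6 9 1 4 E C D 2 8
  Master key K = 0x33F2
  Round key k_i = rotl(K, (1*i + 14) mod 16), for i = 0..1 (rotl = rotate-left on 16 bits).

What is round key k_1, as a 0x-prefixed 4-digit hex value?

0x19F9

K = 0x33F2
k_0 = rotl(K, (1*0+14) mod 16) = rotl(K, 14) = 0x8CFC
k_1 = rotl(K, (1*1+14) mod 16) = rotl(K, 15) = 0x19F9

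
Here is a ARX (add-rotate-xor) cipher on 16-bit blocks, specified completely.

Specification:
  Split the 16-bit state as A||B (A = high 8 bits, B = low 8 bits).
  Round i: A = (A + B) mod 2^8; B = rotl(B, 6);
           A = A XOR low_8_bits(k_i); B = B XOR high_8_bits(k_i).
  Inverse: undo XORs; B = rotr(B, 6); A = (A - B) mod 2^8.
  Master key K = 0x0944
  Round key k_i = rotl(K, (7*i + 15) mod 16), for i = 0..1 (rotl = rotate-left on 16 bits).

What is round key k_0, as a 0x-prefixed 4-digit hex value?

0x04A2

K = 0x0944
k_0 = rotl(K, (7*0+15) mod 16) = rotl(K, 15) = 0x04A2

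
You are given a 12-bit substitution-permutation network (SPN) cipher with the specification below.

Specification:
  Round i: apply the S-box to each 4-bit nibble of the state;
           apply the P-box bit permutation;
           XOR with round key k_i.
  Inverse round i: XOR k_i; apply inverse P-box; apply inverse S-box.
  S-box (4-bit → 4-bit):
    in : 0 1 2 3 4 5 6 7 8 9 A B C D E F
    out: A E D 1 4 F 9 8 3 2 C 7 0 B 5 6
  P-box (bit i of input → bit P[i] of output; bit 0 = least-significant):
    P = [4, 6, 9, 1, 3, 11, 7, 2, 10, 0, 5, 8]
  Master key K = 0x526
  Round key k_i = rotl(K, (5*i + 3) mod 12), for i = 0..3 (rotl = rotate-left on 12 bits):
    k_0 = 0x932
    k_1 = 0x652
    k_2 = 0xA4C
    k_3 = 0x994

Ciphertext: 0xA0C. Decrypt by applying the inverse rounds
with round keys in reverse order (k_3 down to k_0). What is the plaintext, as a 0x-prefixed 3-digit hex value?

s_0 = ciphertext = 0xA0C
s_1 = InvRound(s_0, k_3) = 0x7EE
s_2 = InvRound(s_1, k_2) = 0x2F7
s_3 = InvRound(s_2, k_1) = 0xBAC
s_4 = InvRound(s_3, k_0) = 0xC22

0xC22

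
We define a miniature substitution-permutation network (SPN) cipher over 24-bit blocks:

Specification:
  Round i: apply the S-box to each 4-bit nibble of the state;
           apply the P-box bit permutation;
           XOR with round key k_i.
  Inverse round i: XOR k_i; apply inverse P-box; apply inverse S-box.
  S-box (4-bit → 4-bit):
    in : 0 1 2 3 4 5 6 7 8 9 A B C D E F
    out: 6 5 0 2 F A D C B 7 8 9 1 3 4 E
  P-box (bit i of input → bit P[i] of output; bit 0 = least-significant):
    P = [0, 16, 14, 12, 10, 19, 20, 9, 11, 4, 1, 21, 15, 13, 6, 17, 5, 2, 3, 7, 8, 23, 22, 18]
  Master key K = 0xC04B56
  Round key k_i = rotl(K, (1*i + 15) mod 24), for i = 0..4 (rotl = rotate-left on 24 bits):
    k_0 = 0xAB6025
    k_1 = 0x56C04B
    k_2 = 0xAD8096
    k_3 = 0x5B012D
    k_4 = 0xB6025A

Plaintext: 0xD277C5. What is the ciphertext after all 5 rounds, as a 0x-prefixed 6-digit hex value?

0xB6973A

s_0 = plaintext = 0xD277C5
s_1 = Round(s_0, k_0) = 0x087567
s_2 = Round(s_1, k_1) = 0xA496BF
s_3 = Round(s_2, k_2) = 0x887E78
s_4 = Round(s_3, k_3) = 0xCC12CA
s_5 = Round(s_4, k_4) = 0xB6973A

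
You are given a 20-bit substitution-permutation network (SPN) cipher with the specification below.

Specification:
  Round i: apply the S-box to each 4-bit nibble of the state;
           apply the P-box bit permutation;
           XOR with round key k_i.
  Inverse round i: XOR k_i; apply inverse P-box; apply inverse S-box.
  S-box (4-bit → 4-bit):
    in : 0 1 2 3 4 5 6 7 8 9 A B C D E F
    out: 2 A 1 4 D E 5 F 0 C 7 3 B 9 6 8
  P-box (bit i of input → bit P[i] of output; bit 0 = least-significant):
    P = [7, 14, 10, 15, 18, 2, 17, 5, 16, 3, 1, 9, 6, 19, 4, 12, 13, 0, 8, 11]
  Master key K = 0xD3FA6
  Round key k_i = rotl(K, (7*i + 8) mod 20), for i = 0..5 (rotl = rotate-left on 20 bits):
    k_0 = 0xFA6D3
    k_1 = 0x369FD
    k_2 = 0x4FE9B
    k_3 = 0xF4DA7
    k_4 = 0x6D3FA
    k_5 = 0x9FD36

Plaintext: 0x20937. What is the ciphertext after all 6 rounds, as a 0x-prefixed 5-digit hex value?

s_0 = plaintext = 0x20937
s_1 = Round(s_0, k_0) = 0x54051
s_2 = Round(s_1, k_1) = 0x1B080
s_3 = Round(s_2, k_2) = 0xCB6D2
s_4 = Round(s_3, k_3) = 0x26544
s_5 = Round(s_4, k_4) = 0x07500
s_6 = Round(s_5, k_5) = 0x1AF69

0x1AF69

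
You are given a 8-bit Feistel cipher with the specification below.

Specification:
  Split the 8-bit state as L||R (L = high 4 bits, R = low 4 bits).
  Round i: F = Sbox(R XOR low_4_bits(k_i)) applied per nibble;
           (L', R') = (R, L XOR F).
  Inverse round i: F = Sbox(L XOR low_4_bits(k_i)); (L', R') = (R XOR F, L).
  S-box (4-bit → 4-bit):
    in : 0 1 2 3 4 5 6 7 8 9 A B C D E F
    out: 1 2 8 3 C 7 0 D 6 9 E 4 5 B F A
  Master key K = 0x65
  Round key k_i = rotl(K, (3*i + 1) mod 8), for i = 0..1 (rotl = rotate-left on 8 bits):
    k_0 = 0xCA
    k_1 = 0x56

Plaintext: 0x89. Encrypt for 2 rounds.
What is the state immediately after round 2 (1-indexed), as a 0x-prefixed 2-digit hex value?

0xB2

s_0 = plaintext = 0x89
s_1 = Round(s_0, k_0) = 0x9B
s_2 = Round(s_1, k_1) = 0xB2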